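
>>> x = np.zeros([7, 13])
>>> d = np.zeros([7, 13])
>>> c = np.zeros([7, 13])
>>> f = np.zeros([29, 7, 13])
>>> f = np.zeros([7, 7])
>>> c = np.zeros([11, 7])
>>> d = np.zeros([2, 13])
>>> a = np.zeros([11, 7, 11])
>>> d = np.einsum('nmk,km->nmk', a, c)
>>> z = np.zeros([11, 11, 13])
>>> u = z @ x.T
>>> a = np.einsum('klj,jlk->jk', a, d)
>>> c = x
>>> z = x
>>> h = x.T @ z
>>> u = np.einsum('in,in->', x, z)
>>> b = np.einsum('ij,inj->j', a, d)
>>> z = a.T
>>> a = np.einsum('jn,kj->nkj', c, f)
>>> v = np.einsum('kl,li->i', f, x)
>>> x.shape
(7, 13)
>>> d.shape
(11, 7, 11)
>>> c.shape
(7, 13)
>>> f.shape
(7, 7)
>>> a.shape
(13, 7, 7)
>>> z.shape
(11, 11)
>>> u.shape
()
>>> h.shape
(13, 13)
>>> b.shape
(11,)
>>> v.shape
(13,)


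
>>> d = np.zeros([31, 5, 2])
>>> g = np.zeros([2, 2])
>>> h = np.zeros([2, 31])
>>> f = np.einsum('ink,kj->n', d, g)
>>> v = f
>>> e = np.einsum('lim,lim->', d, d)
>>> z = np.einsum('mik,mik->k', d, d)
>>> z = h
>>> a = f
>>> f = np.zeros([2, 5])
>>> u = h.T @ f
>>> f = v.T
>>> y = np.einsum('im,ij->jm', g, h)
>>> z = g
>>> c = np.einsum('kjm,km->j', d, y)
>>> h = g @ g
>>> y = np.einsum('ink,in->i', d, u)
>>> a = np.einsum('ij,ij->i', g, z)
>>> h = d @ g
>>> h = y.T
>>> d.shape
(31, 5, 2)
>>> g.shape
(2, 2)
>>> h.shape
(31,)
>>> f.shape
(5,)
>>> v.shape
(5,)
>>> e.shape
()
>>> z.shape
(2, 2)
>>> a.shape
(2,)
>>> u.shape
(31, 5)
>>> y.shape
(31,)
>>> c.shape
(5,)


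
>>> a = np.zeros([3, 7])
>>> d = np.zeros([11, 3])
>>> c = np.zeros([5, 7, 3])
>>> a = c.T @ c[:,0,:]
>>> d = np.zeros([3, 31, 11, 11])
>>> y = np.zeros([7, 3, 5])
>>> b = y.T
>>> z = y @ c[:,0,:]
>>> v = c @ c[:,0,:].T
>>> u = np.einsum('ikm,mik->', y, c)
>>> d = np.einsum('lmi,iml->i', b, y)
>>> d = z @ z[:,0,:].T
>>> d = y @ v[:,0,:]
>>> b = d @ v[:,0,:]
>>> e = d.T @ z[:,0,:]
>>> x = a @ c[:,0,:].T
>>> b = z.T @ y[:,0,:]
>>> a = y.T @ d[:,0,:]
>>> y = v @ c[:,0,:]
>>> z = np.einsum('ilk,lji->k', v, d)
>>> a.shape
(5, 3, 5)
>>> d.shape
(7, 3, 5)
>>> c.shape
(5, 7, 3)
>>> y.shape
(5, 7, 3)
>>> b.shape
(3, 3, 5)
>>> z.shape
(5,)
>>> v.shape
(5, 7, 5)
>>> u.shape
()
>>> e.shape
(5, 3, 3)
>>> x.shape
(3, 7, 5)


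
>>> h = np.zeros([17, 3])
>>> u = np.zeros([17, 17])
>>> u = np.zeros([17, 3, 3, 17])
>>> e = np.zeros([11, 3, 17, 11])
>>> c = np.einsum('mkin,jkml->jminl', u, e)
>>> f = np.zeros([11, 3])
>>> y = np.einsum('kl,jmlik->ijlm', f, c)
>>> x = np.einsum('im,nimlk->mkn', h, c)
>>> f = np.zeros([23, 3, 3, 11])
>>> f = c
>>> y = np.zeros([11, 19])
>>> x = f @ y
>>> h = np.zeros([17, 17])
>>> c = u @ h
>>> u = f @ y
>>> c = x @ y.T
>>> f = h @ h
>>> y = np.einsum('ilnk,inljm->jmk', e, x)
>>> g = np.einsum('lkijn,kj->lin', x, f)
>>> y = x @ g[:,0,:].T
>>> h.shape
(17, 17)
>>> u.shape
(11, 17, 3, 17, 19)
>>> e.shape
(11, 3, 17, 11)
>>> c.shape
(11, 17, 3, 17, 11)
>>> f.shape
(17, 17)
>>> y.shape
(11, 17, 3, 17, 11)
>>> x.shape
(11, 17, 3, 17, 19)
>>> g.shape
(11, 3, 19)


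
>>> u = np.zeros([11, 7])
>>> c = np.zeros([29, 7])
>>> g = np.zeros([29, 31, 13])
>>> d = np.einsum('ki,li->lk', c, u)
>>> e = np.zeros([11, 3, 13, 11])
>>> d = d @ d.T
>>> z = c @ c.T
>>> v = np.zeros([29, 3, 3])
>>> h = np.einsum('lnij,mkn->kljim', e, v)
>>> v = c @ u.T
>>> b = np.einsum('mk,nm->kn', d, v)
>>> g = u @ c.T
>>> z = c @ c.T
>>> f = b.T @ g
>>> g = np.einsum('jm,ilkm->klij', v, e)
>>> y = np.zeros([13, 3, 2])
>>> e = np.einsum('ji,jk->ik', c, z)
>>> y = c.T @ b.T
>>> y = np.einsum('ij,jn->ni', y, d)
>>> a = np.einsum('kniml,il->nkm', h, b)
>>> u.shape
(11, 7)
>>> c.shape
(29, 7)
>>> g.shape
(13, 3, 11, 29)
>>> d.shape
(11, 11)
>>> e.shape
(7, 29)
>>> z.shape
(29, 29)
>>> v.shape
(29, 11)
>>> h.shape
(3, 11, 11, 13, 29)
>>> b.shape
(11, 29)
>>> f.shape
(29, 29)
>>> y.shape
(11, 7)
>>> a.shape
(11, 3, 13)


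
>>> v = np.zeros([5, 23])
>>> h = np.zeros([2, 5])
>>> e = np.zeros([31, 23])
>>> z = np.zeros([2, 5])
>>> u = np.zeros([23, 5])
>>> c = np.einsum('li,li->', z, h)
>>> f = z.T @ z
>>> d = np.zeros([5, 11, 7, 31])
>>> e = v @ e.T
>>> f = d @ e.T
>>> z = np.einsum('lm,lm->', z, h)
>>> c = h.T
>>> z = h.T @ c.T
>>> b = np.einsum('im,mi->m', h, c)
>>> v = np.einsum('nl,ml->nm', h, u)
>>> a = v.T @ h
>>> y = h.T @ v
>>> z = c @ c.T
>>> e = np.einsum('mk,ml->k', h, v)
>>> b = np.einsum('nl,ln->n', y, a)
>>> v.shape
(2, 23)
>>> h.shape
(2, 5)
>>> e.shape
(5,)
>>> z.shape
(5, 5)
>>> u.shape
(23, 5)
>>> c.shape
(5, 2)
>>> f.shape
(5, 11, 7, 5)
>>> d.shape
(5, 11, 7, 31)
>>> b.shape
(5,)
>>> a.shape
(23, 5)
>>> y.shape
(5, 23)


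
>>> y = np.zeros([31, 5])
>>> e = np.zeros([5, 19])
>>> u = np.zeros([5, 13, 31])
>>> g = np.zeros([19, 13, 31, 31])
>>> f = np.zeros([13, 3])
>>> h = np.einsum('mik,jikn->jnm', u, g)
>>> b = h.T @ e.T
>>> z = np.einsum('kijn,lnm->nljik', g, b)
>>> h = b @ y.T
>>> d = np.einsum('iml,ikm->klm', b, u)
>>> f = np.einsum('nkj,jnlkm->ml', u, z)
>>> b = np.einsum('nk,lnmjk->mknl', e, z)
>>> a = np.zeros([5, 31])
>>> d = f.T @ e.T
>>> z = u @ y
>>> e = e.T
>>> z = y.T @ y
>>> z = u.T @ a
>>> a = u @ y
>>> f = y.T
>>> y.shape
(31, 5)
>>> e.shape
(19, 5)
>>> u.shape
(5, 13, 31)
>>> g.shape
(19, 13, 31, 31)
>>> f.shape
(5, 31)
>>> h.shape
(5, 31, 31)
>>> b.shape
(31, 19, 5, 31)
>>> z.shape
(31, 13, 31)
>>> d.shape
(31, 5)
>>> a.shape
(5, 13, 5)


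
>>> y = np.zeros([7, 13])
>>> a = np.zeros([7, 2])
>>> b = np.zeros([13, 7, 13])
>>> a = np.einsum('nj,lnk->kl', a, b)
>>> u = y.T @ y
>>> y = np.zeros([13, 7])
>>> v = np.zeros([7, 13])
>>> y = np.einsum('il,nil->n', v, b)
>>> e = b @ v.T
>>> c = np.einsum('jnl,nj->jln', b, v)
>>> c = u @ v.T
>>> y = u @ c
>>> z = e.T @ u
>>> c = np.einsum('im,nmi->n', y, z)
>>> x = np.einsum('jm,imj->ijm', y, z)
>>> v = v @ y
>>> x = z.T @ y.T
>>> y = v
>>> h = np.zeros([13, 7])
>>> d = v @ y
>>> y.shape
(7, 7)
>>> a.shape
(13, 13)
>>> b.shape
(13, 7, 13)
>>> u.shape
(13, 13)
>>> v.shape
(7, 7)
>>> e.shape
(13, 7, 7)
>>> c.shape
(7,)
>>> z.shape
(7, 7, 13)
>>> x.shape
(13, 7, 13)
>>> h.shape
(13, 7)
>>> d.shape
(7, 7)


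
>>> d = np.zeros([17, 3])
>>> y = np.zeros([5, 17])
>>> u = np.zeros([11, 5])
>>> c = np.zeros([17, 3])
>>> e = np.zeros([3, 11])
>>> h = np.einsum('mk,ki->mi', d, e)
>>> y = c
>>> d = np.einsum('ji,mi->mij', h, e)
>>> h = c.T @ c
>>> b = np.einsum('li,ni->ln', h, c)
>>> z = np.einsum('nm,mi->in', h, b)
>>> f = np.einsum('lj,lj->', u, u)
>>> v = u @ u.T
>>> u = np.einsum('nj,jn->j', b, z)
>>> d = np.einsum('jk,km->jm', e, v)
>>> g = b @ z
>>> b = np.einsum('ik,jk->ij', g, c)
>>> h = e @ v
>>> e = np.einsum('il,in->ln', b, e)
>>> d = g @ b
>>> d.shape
(3, 17)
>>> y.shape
(17, 3)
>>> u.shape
(17,)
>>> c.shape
(17, 3)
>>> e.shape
(17, 11)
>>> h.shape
(3, 11)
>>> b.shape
(3, 17)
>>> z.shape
(17, 3)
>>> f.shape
()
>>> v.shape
(11, 11)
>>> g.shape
(3, 3)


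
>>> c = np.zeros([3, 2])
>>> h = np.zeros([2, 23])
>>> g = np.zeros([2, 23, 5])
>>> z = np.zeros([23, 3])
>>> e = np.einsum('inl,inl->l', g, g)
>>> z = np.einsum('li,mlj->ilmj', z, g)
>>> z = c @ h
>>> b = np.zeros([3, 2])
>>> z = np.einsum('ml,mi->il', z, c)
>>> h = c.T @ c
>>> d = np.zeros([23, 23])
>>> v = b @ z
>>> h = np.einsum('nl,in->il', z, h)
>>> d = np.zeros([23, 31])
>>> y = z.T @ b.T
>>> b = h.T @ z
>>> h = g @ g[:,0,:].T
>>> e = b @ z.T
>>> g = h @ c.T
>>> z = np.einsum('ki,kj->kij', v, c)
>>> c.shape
(3, 2)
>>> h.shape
(2, 23, 2)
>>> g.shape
(2, 23, 3)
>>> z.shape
(3, 23, 2)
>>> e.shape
(23, 2)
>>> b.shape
(23, 23)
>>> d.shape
(23, 31)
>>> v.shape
(3, 23)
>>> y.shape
(23, 3)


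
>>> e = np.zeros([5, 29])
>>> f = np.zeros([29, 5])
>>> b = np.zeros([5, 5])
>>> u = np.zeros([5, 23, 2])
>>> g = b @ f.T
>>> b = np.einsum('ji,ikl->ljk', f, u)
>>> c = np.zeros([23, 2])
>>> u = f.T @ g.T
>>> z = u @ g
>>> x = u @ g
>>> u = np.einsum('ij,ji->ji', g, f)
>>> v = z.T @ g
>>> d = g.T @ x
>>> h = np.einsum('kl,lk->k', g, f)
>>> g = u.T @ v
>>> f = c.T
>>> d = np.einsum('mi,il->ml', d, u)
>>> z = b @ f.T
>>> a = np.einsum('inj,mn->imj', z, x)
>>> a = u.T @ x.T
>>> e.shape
(5, 29)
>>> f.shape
(2, 23)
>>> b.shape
(2, 29, 23)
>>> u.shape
(29, 5)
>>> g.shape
(5, 29)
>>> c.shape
(23, 2)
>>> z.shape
(2, 29, 2)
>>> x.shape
(5, 29)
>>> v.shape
(29, 29)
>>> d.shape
(29, 5)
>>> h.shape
(5,)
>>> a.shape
(5, 5)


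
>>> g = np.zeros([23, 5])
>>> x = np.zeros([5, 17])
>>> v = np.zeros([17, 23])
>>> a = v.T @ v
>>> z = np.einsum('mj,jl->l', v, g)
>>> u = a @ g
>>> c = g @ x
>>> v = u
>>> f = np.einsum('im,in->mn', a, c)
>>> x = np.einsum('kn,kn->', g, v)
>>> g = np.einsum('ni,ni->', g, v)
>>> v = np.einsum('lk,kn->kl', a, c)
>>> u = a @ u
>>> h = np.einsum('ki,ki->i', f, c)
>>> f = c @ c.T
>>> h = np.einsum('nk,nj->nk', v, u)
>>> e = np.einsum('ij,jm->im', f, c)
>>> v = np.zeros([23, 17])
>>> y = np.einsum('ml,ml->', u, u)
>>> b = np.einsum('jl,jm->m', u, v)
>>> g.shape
()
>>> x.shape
()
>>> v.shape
(23, 17)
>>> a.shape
(23, 23)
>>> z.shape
(5,)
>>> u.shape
(23, 5)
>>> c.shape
(23, 17)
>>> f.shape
(23, 23)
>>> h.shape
(23, 23)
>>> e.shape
(23, 17)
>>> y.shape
()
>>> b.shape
(17,)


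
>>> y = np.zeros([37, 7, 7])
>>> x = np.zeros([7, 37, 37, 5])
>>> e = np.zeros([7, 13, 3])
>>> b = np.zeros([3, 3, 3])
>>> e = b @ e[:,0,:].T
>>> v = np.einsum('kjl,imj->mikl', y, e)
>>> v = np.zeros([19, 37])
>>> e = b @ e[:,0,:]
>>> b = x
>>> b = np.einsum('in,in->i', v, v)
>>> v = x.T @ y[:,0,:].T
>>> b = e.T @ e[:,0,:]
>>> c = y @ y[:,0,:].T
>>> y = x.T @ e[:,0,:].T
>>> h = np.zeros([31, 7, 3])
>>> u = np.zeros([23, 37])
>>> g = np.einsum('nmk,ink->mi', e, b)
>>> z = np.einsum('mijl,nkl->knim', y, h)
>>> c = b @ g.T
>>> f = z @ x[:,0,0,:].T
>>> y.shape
(5, 37, 37, 3)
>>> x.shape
(7, 37, 37, 5)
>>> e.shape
(3, 3, 7)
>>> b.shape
(7, 3, 7)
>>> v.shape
(5, 37, 37, 37)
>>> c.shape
(7, 3, 3)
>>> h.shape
(31, 7, 3)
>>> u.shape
(23, 37)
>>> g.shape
(3, 7)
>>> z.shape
(7, 31, 37, 5)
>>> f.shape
(7, 31, 37, 7)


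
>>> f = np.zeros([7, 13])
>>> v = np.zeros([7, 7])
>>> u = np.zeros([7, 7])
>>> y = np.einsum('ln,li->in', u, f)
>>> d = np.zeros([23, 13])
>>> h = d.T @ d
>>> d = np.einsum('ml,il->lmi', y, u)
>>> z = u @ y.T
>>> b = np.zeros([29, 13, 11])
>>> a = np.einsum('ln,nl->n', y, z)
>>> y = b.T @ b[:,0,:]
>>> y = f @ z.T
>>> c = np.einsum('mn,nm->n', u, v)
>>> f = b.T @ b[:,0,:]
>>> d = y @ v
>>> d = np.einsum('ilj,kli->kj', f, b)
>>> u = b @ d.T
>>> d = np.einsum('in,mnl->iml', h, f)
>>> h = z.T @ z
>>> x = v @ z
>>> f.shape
(11, 13, 11)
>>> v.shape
(7, 7)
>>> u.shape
(29, 13, 29)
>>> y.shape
(7, 7)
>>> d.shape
(13, 11, 11)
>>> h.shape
(13, 13)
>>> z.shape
(7, 13)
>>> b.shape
(29, 13, 11)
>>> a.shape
(7,)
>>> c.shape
(7,)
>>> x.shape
(7, 13)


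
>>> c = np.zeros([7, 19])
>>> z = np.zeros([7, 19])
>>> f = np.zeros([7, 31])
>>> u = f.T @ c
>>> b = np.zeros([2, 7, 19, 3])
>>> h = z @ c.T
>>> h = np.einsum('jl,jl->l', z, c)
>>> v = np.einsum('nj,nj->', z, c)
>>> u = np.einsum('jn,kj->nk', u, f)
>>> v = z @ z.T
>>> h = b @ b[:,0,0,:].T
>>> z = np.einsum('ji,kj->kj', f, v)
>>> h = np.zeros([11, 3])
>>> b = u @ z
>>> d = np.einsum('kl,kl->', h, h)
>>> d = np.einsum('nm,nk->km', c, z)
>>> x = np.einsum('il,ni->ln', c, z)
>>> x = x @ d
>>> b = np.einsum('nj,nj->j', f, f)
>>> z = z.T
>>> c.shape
(7, 19)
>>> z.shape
(7, 7)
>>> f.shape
(7, 31)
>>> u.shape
(19, 7)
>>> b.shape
(31,)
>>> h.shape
(11, 3)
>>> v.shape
(7, 7)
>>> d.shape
(7, 19)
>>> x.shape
(19, 19)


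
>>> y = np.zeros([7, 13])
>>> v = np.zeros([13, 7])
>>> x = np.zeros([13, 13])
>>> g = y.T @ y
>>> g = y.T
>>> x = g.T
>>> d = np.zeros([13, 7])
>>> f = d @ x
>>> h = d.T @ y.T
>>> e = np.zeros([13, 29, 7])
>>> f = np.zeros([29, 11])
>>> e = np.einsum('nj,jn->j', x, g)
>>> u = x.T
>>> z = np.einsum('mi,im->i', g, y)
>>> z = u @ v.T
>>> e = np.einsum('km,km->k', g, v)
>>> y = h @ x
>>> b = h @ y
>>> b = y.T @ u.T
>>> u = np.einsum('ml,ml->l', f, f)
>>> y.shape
(7, 13)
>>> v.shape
(13, 7)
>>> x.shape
(7, 13)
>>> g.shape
(13, 7)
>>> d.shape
(13, 7)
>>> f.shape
(29, 11)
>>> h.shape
(7, 7)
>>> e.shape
(13,)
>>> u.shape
(11,)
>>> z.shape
(13, 13)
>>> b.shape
(13, 13)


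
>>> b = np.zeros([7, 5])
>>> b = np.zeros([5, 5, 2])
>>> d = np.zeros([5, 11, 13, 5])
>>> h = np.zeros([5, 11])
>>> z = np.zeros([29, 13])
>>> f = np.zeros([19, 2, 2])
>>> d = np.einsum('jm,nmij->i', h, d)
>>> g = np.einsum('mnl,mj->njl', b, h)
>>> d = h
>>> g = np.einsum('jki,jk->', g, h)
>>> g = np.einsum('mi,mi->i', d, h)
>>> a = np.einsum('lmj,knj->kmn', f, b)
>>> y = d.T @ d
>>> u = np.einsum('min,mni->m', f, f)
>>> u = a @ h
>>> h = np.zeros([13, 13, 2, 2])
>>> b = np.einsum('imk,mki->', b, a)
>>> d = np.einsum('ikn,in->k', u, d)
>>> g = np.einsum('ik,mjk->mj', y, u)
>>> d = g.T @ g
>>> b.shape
()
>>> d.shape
(2, 2)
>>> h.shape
(13, 13, 2, 2)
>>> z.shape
(29, 13)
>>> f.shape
(19, 2, 2)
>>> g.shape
(5, 2)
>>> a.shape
(5, 2, 5)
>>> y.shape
(11, 11)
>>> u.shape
(5, 2, 11)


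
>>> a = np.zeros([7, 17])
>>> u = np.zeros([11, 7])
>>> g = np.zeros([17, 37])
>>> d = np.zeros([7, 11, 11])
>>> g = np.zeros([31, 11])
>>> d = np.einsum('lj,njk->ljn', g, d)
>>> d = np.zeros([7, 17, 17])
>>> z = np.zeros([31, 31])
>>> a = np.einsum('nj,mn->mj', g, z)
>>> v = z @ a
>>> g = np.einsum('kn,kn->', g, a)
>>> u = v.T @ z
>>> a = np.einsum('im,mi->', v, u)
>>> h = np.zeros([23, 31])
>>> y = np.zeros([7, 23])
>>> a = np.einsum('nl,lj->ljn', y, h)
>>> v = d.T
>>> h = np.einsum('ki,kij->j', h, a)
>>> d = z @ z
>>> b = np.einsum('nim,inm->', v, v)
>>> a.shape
(23, 31, 7)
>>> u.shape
(11, 31)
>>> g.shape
()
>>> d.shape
(31, 31)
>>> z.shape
(31, 31)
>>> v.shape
(17, 17, 7)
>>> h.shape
(7,)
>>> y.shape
(7, 23)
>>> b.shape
()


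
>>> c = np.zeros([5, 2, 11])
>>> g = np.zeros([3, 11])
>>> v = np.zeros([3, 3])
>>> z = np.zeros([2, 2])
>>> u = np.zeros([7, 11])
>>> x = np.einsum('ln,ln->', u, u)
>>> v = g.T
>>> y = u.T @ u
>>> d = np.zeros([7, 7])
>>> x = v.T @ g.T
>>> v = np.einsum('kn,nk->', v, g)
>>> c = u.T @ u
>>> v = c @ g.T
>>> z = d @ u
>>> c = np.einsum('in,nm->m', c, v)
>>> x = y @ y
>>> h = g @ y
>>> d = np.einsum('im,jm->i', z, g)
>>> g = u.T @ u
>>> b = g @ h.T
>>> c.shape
(3,)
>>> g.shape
(11, 11)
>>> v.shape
(11, 3)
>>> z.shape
(7, 11)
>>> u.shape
(7, 11)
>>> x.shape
(11, 11)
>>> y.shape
(11, 11)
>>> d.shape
(7,)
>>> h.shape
(3, 11)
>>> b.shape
(11, 3)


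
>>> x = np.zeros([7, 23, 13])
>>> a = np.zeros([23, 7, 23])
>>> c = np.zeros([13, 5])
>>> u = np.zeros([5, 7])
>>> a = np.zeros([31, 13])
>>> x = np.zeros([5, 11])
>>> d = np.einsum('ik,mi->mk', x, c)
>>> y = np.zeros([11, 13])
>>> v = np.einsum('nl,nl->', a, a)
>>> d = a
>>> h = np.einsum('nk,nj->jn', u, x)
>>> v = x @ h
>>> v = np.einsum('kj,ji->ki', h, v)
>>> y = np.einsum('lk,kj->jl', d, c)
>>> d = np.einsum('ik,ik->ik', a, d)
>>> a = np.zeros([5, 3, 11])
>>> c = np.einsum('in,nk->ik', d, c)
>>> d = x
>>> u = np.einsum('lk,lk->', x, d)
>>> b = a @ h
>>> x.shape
(5, 11)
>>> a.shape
(5, 3, 11)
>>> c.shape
(31, 5)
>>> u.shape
()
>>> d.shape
(5, 11)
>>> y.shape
(5, 31)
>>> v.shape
(11, 5)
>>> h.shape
(11, 5)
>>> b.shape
(5, 3, 5)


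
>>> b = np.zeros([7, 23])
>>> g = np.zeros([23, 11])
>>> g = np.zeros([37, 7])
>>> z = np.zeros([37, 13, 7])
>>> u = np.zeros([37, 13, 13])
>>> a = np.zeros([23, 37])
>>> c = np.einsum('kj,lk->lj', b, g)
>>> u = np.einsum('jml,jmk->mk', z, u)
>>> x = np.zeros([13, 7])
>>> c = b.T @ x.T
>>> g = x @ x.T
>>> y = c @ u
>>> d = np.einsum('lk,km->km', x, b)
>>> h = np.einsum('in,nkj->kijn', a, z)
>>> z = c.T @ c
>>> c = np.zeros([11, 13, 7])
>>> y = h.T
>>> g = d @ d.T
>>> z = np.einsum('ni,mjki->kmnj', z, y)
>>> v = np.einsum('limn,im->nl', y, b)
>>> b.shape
(7, 23)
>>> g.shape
(7, 7)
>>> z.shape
(23, 37, 13, 7)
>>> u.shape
(13, 13)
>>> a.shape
(23, 37)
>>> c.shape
(11, 13, 7)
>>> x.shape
(13, 7)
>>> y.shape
(37, 7, 23, 13)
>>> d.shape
(7, 23)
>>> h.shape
(13, 23, 7, 37)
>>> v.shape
(13, 37)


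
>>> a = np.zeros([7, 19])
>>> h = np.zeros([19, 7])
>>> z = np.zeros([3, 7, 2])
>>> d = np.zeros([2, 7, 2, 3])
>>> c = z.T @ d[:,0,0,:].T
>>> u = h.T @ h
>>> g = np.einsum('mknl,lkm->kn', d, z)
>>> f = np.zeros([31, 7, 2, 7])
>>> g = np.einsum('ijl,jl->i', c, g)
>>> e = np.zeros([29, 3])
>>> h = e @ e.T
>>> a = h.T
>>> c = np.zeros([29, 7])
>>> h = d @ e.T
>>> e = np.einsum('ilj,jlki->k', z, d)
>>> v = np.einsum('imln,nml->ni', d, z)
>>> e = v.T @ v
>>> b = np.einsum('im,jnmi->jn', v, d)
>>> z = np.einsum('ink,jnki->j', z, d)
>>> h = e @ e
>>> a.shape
(29, 29)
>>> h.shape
(2, 2)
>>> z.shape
(2,)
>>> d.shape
(2, 7, 2, 3)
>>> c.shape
(29, 7)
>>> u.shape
(7, 7)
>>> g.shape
(2,)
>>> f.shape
(31, 7, 2, 7)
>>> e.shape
(2, 2)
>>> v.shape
(3, 2)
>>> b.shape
(2, 7)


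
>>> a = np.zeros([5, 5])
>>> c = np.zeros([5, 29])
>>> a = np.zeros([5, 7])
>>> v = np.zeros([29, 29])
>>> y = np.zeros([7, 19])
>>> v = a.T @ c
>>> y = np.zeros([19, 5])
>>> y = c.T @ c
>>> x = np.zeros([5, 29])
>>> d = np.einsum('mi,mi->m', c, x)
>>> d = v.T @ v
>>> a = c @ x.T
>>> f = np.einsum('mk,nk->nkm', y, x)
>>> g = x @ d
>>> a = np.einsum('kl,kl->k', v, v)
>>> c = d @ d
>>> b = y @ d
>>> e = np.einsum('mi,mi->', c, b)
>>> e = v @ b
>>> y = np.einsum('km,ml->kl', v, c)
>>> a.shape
(7,)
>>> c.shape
(29, 29)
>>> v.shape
(7, 29)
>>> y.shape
(7, 29)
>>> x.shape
(5, 29)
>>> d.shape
(29, 29)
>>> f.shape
(5, 29, 29)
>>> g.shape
(5, 29)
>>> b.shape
(29, 29)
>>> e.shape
(7, 29)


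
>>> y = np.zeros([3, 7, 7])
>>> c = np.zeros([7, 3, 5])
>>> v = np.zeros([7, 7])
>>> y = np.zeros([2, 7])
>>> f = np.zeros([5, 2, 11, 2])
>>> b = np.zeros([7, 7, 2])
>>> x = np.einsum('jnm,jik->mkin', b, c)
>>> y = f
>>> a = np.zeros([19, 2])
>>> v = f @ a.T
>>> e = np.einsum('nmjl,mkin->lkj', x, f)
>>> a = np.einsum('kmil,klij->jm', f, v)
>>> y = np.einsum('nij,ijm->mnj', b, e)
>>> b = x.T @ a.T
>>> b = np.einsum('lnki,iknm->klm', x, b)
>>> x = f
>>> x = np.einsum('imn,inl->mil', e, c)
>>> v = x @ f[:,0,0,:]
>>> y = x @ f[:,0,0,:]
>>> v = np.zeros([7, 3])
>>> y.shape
(2, 7, 2)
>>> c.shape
(7, 3, 5)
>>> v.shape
(7, 3)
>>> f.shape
(5, 2, 11, 2)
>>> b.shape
(3, 2, 19)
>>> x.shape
(2, 7, 5)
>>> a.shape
(19, 2)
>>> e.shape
(7, 2, 3)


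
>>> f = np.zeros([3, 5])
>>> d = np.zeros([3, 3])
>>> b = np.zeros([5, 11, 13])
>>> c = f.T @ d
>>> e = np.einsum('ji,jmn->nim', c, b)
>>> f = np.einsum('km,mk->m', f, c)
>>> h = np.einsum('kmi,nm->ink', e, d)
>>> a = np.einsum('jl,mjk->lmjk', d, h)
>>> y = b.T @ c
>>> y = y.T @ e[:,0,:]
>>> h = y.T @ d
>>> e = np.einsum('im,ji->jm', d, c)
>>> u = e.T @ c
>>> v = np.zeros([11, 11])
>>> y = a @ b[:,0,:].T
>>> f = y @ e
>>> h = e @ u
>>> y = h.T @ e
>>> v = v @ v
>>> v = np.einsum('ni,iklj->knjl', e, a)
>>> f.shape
(3, 11, 3, 3)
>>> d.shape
(3, 3)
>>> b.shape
(5, 11, 13)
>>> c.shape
(5, 3)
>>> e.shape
(5, 3)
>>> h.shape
(5, 3)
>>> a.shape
(3, 11, 3, 13)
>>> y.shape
(3, 3)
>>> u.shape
(3, 3)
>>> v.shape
(11, 5, 13, 3)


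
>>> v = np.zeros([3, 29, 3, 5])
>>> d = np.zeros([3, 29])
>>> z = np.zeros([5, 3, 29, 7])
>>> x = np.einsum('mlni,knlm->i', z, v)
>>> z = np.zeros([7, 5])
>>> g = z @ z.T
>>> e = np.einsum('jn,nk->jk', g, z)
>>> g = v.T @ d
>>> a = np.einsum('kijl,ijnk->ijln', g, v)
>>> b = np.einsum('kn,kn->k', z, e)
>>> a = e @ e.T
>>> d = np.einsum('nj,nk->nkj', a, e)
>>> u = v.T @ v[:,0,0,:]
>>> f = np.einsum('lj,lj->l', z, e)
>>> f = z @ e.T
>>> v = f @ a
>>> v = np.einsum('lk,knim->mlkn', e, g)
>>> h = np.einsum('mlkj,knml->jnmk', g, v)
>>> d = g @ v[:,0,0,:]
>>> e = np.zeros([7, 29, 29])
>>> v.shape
(29, 7, 5, 3)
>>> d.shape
(5, 3, 29, 3)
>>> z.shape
(7, 5)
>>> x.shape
(7,)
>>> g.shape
(5, 3, 29, 29)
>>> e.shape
(7, 29, 29)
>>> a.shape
(7, 7)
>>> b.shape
(7,)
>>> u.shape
(5, 3, 29, 5)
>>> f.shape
(7, 7)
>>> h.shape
(29, 7, 5, 29)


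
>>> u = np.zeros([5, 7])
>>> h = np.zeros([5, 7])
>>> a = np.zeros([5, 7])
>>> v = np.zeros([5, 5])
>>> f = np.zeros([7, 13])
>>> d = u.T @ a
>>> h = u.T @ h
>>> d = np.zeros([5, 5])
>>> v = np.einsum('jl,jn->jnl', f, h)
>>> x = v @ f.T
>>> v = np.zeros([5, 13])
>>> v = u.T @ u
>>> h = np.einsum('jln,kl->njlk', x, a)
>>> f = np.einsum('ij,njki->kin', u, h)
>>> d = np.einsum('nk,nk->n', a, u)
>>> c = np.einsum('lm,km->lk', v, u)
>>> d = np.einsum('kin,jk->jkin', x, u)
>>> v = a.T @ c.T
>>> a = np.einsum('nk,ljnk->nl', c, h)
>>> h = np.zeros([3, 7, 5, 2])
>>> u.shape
(5, 7)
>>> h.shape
(3, 7, 5, 2)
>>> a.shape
(7, 7)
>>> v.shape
(7, 7)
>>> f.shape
(7, 5, 7)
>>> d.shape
(5, 7, 7, 7)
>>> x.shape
(7, 7, 7)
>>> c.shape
(7, 5)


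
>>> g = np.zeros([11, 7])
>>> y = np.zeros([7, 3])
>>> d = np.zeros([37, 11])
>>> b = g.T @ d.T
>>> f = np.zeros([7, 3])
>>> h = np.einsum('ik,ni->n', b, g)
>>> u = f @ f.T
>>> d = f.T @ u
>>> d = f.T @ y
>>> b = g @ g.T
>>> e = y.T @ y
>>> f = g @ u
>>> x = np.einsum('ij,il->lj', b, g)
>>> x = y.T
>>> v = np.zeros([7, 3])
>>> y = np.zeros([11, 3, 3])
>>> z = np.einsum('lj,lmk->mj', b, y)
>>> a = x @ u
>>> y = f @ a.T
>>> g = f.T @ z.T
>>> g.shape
(7, 3)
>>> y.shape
(11, 3)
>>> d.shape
(3, 3)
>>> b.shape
(11, 11)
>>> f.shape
(11, 7)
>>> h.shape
(11,)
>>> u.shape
(7, 7)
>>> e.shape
(3, 3)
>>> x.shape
(3, 7)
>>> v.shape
(7, 3)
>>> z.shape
(3, 11)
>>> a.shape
(3, 7)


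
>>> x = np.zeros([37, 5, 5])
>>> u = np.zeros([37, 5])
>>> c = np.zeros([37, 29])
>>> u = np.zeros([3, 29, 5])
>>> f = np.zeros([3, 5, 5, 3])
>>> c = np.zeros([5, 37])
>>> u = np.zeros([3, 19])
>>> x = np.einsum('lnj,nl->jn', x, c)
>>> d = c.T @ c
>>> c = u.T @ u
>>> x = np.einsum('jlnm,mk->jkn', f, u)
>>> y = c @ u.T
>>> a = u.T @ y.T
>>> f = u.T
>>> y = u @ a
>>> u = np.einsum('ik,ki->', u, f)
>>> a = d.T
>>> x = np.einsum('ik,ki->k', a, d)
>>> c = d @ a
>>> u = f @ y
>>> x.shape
(37,)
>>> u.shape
(19, 19)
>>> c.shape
(37, 37)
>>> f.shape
(19, 3)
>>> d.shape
(37, 37)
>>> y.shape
(3, 19)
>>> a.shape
(37, 37)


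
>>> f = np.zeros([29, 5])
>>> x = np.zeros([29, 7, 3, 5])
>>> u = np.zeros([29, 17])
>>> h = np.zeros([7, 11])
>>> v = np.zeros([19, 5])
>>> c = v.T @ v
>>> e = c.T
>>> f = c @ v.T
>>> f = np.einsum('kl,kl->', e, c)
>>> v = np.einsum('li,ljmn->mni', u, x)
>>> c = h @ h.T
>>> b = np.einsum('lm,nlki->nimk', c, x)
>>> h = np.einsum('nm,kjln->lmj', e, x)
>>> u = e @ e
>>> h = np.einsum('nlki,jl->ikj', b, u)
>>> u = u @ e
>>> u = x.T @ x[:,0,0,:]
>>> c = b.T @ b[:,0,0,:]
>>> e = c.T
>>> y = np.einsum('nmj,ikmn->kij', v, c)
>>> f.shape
()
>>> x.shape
(29, 7, 3, 5)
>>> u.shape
(5, 3, 7, 5)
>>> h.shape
(3, 7, 5)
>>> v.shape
(3, 5, 17)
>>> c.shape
(3, 7, 5, 3)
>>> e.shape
(3, 5, 7, 3)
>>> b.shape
(29, 5, 7, 3)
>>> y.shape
(7, 3, 17)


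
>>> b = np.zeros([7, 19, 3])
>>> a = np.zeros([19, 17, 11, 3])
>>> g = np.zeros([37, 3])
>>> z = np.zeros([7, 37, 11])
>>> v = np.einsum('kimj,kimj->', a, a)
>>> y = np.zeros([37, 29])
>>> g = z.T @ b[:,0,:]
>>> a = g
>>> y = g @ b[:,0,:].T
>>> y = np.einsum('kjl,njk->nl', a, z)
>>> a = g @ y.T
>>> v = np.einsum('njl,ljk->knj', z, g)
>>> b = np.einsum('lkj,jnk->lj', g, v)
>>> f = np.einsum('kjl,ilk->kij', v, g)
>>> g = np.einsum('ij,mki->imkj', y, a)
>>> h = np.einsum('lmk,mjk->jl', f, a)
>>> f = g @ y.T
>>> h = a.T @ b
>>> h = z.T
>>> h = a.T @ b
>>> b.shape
(11, 3)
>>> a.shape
(11, 37, 7)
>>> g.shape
(7, 11, 37, 3)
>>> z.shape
(7, 37, 11)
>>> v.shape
(3, 7, 37)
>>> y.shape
(7, 3)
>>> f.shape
(7, 11, 37, 7)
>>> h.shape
(7, 37, 3)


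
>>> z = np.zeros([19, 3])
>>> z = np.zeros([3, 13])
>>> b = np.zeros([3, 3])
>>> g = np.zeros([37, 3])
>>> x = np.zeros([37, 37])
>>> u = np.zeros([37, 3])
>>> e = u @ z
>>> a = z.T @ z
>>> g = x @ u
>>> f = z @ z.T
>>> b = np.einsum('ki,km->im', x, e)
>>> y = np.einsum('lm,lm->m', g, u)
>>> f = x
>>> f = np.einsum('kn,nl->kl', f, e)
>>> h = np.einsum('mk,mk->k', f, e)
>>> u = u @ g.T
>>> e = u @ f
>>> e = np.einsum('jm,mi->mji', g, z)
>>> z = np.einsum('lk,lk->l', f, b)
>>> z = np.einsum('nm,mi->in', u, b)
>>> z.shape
(13, 37)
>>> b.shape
(37, 13)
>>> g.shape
(37, 3)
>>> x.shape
(37, 37)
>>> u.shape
(37, 37)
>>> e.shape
(3, 37, 13)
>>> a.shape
(13, 13)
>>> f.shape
(37, 13)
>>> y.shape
(3,)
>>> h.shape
(13,)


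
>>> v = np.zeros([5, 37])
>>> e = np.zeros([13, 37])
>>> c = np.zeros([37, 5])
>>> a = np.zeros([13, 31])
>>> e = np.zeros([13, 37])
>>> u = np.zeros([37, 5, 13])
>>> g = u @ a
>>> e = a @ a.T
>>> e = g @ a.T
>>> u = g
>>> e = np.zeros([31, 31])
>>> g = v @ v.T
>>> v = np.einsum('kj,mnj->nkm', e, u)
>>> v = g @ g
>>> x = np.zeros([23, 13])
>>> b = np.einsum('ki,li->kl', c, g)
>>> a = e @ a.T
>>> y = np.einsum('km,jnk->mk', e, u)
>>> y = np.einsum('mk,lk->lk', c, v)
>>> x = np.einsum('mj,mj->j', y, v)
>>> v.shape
(5, 5)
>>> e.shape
(31, 31)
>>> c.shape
(37, 5)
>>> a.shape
(31, 13)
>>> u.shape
(37, 5, 31)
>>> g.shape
(5, 5)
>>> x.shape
(5,)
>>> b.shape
(37, 5)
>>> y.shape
(5, 5)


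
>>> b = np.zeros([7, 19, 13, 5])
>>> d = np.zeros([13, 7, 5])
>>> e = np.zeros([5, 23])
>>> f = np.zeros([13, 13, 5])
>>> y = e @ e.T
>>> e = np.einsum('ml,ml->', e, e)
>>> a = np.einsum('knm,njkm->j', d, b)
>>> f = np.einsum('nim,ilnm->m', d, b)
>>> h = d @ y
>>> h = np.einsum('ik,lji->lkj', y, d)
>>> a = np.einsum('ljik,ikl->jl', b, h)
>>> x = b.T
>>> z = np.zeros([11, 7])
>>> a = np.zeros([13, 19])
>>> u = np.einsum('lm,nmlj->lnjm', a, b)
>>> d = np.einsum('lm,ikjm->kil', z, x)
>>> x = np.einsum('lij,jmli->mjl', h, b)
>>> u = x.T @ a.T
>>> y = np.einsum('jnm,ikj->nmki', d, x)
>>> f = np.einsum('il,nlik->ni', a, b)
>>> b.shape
(7, 19, 13, 5)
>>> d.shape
(13, 5, 11)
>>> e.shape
()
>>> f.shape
(7, 13)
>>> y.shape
(5, 11, 7, 19)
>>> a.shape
(13, 19)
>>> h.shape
(13, 5, 7)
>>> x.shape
(19, 7, 13)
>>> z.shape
(11, 7)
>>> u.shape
(13, 7, 13)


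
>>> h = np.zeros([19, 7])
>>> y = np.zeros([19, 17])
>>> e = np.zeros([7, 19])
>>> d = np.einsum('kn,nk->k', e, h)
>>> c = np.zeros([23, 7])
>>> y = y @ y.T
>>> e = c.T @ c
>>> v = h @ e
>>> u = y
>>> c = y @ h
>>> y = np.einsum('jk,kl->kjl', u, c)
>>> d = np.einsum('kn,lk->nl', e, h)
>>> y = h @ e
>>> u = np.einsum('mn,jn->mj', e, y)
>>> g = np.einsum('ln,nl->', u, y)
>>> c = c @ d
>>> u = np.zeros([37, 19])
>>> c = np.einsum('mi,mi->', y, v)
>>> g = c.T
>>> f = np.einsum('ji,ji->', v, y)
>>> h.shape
(19, 7)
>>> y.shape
(19, 7)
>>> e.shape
(7, 7)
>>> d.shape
(7, 19)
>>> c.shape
()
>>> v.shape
(19, 7)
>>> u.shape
(37, 19)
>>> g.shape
()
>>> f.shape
()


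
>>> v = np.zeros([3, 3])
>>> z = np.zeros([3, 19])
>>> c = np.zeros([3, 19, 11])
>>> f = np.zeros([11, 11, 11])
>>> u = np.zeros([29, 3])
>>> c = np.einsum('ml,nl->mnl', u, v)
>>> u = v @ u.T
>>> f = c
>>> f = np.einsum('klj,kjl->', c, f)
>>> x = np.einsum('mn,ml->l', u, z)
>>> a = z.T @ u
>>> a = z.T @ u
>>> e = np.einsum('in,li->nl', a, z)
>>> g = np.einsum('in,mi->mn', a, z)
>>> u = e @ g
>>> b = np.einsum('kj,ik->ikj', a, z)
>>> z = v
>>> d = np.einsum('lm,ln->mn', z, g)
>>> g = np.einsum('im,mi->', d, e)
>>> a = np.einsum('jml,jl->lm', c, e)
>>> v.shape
(3, 3)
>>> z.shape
(3, 3)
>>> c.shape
(29, 3, 3)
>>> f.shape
()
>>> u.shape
(29, 29)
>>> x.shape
(19,)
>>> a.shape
(3, 3)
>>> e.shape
(29, 3)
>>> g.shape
()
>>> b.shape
(3, 19, 29)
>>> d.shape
(3, 29)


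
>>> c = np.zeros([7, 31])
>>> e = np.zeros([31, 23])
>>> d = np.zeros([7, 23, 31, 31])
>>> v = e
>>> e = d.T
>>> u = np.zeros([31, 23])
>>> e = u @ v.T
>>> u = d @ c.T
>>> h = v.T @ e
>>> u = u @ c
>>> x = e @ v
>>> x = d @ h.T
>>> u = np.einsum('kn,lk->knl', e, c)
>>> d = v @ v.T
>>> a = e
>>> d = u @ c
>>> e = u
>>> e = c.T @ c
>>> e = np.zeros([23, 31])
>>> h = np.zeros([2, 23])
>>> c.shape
(7, 31)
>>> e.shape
(23, 31)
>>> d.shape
(31, 31, 31)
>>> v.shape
(31, 23)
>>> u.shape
(31, 31, 7)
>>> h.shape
(2, 23)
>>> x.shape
(7, 23, 31, 23)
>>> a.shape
(31, 31)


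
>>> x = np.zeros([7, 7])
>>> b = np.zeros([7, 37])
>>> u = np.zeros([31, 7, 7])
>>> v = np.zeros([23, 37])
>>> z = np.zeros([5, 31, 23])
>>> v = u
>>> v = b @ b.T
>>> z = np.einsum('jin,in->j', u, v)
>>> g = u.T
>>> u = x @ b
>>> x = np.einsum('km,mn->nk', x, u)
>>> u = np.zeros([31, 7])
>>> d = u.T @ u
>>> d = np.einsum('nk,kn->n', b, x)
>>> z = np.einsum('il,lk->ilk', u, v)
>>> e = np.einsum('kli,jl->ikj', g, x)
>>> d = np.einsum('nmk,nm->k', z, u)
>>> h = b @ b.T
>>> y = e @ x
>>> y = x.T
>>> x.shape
(37, 7)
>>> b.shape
(7, 37)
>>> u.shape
(31, 7)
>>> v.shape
(7, 7)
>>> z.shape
(31, 7, 7)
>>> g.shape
(7, 7, 31)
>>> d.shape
(7,)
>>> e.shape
(31, 7, 37)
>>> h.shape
(7, 7)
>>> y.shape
(7, 37)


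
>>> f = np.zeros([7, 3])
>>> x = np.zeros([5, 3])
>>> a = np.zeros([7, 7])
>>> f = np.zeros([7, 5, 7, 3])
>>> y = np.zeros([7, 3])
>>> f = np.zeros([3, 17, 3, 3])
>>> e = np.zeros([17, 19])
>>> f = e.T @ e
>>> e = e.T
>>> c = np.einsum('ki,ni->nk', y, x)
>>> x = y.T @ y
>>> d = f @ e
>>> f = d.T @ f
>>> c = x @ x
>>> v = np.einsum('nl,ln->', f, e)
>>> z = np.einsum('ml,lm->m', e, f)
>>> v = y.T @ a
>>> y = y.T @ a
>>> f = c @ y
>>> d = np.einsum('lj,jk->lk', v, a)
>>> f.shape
(3, 7)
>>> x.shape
(3, 3)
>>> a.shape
(7, 7)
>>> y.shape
(3, 7)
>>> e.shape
(19, 17)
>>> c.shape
(3, 3)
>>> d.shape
(3, 7)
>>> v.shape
(3, 7)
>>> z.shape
(19,)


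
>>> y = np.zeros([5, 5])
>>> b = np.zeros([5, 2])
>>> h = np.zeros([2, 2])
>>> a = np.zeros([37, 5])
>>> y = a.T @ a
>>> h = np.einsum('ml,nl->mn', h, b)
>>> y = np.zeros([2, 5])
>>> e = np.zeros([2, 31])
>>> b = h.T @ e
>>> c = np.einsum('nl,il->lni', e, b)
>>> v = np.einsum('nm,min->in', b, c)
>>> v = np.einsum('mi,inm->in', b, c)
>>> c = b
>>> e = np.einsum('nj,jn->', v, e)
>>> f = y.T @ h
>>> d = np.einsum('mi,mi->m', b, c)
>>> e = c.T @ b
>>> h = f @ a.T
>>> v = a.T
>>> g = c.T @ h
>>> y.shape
(2, 5)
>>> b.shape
(5, 31)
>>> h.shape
(5, 37)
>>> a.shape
(37, 5)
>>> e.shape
(31, 31)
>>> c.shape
(5, 31)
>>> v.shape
(5, 37)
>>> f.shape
(5, 5)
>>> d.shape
(5,)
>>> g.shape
(31, 37)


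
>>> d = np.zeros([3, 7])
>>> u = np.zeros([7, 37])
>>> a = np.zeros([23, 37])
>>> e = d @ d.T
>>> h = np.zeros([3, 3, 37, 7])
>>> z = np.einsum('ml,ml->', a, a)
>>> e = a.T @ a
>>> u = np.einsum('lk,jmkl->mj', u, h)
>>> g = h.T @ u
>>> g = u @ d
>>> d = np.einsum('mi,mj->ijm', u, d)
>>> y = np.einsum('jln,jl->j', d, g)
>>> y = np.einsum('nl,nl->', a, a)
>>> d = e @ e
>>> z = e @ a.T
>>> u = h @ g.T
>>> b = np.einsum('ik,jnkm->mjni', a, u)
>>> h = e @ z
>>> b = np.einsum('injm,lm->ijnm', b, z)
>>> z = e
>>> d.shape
(37, 37)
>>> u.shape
(3, 3, 37, 3)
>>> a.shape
(23, 37)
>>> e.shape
(37, 37)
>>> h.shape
(37, 23)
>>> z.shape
(37, 37)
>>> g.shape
(3, 7)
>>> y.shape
()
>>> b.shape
(3, 3, 3, 23)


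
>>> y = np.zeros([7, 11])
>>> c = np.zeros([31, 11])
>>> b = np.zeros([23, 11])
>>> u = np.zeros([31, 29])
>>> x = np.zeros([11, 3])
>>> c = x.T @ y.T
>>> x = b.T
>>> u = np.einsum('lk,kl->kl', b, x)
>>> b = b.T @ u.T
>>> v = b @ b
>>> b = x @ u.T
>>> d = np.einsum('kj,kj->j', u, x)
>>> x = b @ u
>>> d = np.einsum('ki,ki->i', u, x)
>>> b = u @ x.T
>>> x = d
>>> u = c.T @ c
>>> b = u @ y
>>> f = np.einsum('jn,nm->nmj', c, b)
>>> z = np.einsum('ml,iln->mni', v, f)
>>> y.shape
(7, 11)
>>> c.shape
(3, 7)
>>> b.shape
(7, 11)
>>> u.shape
(7, 7)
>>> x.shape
(23,)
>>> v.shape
(11, 11)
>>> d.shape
(23,)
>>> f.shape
(7, 11, 3)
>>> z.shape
(11, 3, 7)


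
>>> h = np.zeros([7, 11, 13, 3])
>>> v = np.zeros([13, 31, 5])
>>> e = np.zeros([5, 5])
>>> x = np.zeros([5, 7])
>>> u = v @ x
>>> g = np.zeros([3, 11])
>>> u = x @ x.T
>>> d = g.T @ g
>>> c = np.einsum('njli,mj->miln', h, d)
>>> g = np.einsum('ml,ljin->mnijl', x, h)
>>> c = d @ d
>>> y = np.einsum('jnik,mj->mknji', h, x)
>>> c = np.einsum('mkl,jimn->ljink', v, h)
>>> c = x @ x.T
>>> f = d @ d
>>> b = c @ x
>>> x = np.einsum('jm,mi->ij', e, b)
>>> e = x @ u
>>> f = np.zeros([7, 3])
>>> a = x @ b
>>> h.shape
(7, 11, 13, 3)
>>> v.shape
(13, 31, 5)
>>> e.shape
(7, 5)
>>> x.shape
(7, 5)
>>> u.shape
(5, 5)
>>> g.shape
(5, 3, 13, 11, 7)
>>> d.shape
(11, 11)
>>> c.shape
(5, 5)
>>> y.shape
(5, 3, 11, 7, 13)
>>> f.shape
(7, 3)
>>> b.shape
(5, 7)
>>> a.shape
(7, 7)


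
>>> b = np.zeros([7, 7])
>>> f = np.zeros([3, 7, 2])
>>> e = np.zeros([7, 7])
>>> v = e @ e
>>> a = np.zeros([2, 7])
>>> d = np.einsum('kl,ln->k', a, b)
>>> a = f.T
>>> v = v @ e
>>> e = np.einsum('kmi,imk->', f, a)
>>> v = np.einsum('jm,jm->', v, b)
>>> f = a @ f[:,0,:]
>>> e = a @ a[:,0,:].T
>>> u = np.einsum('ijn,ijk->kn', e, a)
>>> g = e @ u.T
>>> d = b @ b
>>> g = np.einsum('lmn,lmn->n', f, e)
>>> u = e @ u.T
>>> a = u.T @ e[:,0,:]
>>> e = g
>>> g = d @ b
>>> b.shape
(7, 7)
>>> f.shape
(2, 7, 2)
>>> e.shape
(2,)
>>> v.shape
()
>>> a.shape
(3, 7, 2)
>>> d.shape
(7, 7)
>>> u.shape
(2, 7, 3)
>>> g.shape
(7, 7)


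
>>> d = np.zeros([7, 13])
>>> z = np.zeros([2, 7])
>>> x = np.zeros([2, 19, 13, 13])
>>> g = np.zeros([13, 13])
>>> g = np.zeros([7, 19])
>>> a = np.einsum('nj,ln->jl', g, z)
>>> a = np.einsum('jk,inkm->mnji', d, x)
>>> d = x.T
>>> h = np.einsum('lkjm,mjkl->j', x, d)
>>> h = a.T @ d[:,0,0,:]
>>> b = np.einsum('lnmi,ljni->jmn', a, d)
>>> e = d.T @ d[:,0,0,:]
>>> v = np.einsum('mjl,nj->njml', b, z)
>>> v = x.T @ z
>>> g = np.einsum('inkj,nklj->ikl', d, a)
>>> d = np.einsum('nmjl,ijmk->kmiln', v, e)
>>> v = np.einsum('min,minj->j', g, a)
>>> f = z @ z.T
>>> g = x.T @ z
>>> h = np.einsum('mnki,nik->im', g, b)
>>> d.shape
(2, 13, 2, 7, 13)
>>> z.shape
(2, 7)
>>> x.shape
(2, 19, 13, 13)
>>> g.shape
(13, 13, 19, 7)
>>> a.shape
(13, 19, 7, 2)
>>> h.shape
(7, 13)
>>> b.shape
(13, 7, 19)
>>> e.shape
(2, 19, 13, 2)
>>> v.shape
(2,)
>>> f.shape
(2, 2)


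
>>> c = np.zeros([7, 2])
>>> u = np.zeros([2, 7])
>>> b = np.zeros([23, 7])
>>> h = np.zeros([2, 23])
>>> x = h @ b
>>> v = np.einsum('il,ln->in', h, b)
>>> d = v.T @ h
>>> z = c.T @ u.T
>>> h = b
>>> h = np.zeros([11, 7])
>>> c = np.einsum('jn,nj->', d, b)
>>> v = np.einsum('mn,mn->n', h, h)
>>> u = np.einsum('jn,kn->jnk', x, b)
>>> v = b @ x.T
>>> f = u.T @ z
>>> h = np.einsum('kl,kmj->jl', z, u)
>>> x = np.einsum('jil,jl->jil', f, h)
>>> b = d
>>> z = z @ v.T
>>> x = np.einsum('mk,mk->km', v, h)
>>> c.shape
()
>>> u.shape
(2, 7, 23)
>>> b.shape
(7, 23)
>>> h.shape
(23, 2)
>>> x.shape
(2, 23)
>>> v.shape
(23, 2)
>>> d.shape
(7, 23)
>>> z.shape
(2, 23)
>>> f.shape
(23, 7, 2)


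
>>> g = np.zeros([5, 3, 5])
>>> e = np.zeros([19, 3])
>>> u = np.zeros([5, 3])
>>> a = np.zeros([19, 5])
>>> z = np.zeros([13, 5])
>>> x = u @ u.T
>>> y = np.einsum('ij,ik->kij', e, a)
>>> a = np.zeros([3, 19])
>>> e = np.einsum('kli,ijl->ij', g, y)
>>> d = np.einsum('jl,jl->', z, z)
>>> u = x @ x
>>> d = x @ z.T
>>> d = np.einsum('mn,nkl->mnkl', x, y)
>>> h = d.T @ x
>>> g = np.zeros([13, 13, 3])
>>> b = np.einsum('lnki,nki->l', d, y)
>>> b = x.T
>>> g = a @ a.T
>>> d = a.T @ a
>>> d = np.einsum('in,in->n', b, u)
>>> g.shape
(3, 3)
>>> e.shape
(5, 19)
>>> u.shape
(5, 5)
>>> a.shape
(3, 19)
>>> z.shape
(13, 5)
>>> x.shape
(5, 5)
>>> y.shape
(5, 19, 3)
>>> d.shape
(5,)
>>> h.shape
(3, 19, 5, 5)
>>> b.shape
(5, 5)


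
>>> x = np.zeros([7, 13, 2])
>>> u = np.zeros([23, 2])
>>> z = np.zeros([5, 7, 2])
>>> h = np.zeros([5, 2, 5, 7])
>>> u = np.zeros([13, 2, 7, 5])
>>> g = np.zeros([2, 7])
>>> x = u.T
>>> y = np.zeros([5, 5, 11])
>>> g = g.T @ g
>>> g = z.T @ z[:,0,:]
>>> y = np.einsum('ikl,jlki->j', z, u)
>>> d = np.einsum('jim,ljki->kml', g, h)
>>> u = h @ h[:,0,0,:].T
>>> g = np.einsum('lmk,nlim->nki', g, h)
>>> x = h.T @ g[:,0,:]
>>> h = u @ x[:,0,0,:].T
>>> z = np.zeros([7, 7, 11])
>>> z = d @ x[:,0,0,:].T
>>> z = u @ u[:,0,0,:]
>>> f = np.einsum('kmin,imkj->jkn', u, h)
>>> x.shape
(7, 5, 2, 5)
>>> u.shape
(5, 2, 5, 5)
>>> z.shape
(5, 2, 5, 5)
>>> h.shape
(5, 2, 5, 7)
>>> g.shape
(5, 2, 5)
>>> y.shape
(13,)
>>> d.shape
(5, 2, 5)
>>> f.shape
(7, 5, 5)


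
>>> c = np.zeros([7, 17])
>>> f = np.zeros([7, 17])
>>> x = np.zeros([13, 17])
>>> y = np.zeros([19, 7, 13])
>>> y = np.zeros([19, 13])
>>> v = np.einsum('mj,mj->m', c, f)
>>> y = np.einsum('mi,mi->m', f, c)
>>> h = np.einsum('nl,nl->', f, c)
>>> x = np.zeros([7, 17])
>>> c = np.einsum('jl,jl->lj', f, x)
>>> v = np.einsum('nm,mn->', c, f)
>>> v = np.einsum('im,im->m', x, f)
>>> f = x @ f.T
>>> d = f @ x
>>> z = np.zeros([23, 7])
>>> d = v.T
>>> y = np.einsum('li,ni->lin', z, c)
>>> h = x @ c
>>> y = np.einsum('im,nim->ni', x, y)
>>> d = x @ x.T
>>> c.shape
(17, 7)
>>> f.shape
(7, 7)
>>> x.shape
(7, 17)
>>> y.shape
(23, 7)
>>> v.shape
(17,)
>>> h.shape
(7, 7)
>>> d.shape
(7, 7)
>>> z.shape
(23, 7)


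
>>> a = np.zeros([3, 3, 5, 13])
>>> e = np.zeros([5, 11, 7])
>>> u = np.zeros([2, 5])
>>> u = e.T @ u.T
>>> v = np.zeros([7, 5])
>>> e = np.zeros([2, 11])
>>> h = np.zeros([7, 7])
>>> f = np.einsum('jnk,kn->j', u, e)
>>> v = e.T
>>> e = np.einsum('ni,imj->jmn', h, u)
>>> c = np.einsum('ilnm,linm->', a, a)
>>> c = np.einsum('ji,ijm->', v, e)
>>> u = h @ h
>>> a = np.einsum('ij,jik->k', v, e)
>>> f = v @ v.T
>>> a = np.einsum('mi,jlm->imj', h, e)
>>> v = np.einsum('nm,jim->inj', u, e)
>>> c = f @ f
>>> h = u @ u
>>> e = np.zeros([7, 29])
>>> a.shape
(7, 7, 2)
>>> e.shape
(7, 29)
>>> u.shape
(7, 7)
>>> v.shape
(11, 7, 2)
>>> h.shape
(7, 7)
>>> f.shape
(11, 11)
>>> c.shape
(11, 11)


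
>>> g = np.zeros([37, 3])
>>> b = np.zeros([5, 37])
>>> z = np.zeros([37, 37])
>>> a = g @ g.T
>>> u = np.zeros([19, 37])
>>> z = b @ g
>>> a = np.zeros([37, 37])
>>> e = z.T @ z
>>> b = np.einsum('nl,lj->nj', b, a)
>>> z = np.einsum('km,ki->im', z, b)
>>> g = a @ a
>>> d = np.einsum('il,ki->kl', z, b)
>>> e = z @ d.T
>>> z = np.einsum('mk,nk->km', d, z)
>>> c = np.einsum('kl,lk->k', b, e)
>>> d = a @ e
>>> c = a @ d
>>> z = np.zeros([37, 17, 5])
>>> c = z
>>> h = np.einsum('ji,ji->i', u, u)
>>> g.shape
(37, 37)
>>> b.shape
(5, 37)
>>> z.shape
(37, 17, 5)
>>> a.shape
(37, 37)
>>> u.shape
(19, 37)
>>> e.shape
(37, 5)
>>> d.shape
(37, 5)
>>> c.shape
(37, 17, 5)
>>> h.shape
(37,)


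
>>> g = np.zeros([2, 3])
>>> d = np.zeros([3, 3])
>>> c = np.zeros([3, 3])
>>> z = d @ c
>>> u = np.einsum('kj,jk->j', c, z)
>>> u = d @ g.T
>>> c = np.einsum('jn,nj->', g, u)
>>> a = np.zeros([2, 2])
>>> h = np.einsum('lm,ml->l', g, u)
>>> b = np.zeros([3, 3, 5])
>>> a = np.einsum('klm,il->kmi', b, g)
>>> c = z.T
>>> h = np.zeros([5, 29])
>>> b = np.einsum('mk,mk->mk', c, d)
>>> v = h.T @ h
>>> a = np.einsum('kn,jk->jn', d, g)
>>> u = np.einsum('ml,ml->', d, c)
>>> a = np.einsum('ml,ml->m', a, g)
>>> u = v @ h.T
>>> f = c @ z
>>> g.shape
(2, 3)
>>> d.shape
(3, 3)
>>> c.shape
(3, 3)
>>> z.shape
(3, 3)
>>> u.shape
(29, 5)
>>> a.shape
(2,)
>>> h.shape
(5, 29)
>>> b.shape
(3, 3)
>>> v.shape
(29, 29)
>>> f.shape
(3, 3)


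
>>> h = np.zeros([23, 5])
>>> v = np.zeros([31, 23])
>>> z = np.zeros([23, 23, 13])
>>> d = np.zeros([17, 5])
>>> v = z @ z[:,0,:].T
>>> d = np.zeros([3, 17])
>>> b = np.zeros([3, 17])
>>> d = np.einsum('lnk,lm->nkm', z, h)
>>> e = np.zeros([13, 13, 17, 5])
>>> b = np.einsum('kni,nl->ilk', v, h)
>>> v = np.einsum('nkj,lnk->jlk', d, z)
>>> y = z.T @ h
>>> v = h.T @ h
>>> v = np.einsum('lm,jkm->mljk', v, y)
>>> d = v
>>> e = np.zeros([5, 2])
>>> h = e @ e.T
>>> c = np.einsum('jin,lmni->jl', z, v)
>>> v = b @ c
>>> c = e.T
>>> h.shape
(5, 5)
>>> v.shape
(23, 5, 5)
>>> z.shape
(23, 23, 13)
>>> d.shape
(5, 5, 13, 23)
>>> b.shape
(23, 5, 23)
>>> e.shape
(5, 2)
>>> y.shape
(13, 23, 5)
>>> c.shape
(2, 5)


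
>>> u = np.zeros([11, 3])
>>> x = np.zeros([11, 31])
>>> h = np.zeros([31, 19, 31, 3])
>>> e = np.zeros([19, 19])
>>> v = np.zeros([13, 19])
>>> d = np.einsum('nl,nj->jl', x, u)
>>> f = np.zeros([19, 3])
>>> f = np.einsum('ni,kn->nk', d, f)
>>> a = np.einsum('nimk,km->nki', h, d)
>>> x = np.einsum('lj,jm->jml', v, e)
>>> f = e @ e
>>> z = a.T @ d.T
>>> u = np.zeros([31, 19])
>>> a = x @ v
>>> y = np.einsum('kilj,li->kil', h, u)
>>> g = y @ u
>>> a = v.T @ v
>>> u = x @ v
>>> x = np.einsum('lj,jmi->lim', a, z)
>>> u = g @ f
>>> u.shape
(31, 19, 19)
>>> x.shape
(19, 3, 3)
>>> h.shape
(31, 19, 31, 3)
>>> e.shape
(19, 19)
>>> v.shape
(13, 19)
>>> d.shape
(3, 31)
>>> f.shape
(19, 19)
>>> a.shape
(19, 19)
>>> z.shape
(19, 3, 3)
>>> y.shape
(31, 19, 31)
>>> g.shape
(31, 19, 19)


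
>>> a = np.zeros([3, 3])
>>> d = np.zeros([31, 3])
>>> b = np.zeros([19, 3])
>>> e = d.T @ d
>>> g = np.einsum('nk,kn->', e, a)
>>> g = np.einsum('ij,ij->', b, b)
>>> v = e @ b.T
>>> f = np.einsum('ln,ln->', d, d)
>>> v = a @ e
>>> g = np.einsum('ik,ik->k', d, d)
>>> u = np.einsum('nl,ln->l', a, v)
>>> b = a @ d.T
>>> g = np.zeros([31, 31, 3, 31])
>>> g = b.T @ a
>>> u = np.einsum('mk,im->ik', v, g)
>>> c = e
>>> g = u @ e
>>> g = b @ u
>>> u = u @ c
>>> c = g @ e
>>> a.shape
(3, 3)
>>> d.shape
(31, 3)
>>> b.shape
(3, 31)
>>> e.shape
(3, 3)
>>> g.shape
(3, 3)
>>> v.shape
(3, 3)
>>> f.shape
()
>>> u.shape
(31, 3)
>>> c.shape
(3, 3)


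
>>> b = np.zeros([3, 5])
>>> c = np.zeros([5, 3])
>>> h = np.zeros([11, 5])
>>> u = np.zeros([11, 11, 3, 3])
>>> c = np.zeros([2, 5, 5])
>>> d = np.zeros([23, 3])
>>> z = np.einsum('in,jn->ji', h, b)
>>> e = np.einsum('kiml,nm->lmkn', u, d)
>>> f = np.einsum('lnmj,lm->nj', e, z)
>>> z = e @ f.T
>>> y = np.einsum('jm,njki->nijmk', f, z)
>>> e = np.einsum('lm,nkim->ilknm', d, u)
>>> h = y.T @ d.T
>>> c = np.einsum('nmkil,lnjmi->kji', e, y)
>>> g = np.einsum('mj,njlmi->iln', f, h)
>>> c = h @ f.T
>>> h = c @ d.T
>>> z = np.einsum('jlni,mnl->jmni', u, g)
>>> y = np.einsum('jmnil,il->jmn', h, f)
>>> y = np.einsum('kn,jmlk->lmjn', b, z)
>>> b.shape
(3, 5)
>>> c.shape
(11, 23, 3, 3, 3)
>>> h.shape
(11, 23, 3, 3, 23)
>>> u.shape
(11, 11, 3, 3)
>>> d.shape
(23, 3)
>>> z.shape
(11, 23, 3, 3)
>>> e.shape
(3, 23, 11, 11, 3)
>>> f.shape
(3, 23)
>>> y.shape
(3, 23, 11, 5)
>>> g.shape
(23, 3, 11)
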